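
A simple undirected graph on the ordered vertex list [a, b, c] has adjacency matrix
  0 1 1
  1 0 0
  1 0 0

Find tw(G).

A width-1 tree decomposition is:
Bags: B1 = {a, c}  B2 = {a, b}
Tree: B1–B2
The largest bag has 2 vertices, giving width 1; this decomposition certifies tw(G) ≤ 1. Any graph with an edge has treewidth ≥ 1, and G has the edge c–a. Therefore the treewidth is 1.

1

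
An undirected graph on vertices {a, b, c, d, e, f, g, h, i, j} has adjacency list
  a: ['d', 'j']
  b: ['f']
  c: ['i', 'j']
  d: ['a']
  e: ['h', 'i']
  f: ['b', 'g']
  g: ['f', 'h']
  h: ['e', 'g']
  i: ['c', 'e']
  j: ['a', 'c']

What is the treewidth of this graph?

1

A width-1 tree decomposition is:
Bags: B1 = {a, d}  B2 = {a, j}  B3 = {c, j}  B4 = {c, i}  B5 = {e, i}  B6 = {e, h}  B7 = {g, h}  B8 = {f, g}  B9 = {b, f}
Tree: B1–B2, B2–B3, B3–B4, B4–B5, B5–B6, B6–B7, B7–B8, B8–B9
The largest bag has 2 vertices, giving width 1; this decomposition certifies tw(G) ≤ 1. G has an edge, so its treewidth is at least 1. Combining the bounds, tw(G) = 1.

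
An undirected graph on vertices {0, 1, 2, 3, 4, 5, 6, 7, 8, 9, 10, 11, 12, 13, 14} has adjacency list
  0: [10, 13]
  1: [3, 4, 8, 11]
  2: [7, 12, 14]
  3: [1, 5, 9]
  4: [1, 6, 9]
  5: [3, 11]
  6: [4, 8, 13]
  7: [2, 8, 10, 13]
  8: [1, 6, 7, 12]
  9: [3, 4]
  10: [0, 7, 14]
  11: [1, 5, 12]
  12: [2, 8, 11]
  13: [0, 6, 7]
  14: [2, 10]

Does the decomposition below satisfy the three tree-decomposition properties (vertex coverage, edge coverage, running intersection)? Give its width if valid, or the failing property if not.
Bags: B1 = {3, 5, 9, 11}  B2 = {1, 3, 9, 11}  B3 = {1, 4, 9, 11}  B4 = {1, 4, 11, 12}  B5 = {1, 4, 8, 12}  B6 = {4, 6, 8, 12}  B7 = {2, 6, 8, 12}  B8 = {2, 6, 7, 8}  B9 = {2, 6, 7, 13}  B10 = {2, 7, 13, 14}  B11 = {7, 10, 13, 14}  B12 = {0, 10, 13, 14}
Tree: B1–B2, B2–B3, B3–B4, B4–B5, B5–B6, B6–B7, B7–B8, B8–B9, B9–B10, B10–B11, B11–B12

Yes; width 3.

Vertex coverage: the bags together contain {0, 1, 2, 3, 4, 5, 6, 7, 8, 9, 10, 11, 12, 13, 14}, the full vertex set. Edge coverage: each edge of G has both endpoints in at least one bag. Running intersection: for every vertex, the bags containing it form a connected subtree. All three properties hold, so this is a valid tree decomposition of width max|bag| − 1 = 3, and hence tw(G) ≤ 3.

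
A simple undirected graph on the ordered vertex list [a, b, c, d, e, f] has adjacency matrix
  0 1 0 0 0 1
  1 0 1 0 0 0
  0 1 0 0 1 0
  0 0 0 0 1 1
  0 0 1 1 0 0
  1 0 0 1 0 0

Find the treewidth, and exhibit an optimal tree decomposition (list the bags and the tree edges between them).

Treewidth 2.
Bags: B1 = {a, d, f}  B2 = {a, d, e}  B3 = {a, c, e}  B4 = {a, b, c}
Tree: B1–B2, B2–B3, B3–B4

Each bag holds 3 vertices, so the decomposition has width 2, which upper-bounds the treewidth. For the lower bound, G contains the cycle a–f–d–e–c–b–a, so G is not a forest; only forests have treewidth ≤ 1, hence tw(G) ≥ 2. Combining the bounds, tw(G) = 2.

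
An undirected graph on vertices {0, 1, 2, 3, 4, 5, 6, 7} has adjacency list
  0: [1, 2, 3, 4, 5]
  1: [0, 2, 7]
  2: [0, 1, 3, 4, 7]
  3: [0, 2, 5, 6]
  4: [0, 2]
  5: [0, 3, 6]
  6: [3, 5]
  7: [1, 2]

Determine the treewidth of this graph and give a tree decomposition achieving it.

Treewidth 2.
One such decomposition:
Bags: B1 = {0, 2, 3}  B2 = {0, 2, 4}  B3 = {0, 3, 5}  B4 = {0, 1, 2}  B5 = {1, 2, 7}  B6 = {3, 5, 6}
Tree: B1–B2, B1–B3, B2–B4, B4–B5, B3–B6

Each bag holds 3 vertices, so the decomposition has width 2, which upper-bounds the treewidth. On the other hand G contains the 3-clique {0, 1, 2}. A clique must lie in a single bag of any decomposition, so no decomposition can have width below 2. The upper and lower bounds meet at 2, so that is the treewidth.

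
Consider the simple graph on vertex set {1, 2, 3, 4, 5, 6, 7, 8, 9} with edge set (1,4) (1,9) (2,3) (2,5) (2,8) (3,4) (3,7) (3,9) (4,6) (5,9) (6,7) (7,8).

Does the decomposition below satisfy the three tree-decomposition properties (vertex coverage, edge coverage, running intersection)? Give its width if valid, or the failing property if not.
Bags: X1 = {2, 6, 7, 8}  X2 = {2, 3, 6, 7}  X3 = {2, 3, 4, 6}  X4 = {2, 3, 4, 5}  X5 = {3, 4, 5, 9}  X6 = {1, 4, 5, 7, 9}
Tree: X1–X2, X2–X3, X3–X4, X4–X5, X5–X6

A tree decomposition must satisfy three properties: every vertex lies in some bag; for every edge, both endpoints lie together in some bag; and for every vertex, the bags containing it form a connected subtree. Here bags containing vertex 7 are not connected in the tree, so the decomposition is invalid.

No — bags containing vertex 7 are not connected in the tree.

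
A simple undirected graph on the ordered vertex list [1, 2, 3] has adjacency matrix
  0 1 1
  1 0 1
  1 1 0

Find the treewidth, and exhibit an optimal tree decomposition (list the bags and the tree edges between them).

Treewidth 2.
Bags: B1 = {1, 2, 3}
Tree: (single bag)

A single bag containing all 3 vertices is trivially a valid decomposition of width 2. Conversely, {1, 2, 3} is a clique of size 3, and the vertices of any clique must share a bag in every tree decomposition; so some bag has ≥ 3 vertices and tw(G) ≥ 2. Combining the bounds, tw(G) = 2.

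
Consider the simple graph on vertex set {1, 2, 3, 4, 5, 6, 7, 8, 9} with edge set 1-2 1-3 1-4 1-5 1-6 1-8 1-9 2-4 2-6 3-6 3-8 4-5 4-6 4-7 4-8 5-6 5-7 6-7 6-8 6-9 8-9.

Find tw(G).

A width-3 tree decomposition is:
Bags: B1 = {1, 3, 6, 8}  B2 = {1, 6, 8, 9}  B3 = {1, 4, 6, 8}  B4 = {1, 4, 5, 6}  B5 = {1, 2, 4, 6}  B6 = {4, 5, 6, 7}
Tree: B1–B2, B1–B3, B3–B4, B3–B5, B4–B6
The largest bag has 4 vertices, giving width 3; this decomposition certifies tw(G) ≤ 3. On the other hand G contains the 4-clique {1, 6, 8, 9}. A clique must lie in a single bag of any decomposition, so no decomposition can have width below 3. Hence tw(G) = 3 exactly.

3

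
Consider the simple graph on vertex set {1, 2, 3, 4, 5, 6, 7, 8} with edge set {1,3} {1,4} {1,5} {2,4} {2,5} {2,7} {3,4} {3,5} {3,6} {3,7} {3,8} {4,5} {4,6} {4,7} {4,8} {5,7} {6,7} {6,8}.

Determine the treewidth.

A width-3 tree decomposition is:
Bags: B1 = {3, 4, 6, 7}  B2 = {3, 4, 6, 8}  B3 = {3, 4, 5, 7}  B4 = {1, 3, 4, 5}  B5 = {2, 4, 5, 7}
Tree: B1–B2, B1–B3, B3–B4, B3–B5
Every bag has size at most 4, so the width is 4 − 1 = 3 and tw(G) ≤ 3. For the lower bound, the 4 vertices {2, 4, 5, 7} are pairwise adjacent, and any tree decomposition puts a clique entirely inside one bag — forcing width ≥ 3. The upper and lower bounds meet at 3, so that is the treewidth.

3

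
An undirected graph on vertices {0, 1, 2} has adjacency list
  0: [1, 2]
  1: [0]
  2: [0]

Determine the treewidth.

A width-1 tree decomposition is:
Bags: B1 = {0, 2}  B2 = {0, 1}
Tree: B1–B2
Each bag holds 2 vertices, so the decomposition has width 1, which upper-bounds the treewidth. Since G has at least one edge (e.g. 0–2), it is not an edgeless graph, so tw(G) ≥ 1. Combining the bounds, tw(G) = 1.

1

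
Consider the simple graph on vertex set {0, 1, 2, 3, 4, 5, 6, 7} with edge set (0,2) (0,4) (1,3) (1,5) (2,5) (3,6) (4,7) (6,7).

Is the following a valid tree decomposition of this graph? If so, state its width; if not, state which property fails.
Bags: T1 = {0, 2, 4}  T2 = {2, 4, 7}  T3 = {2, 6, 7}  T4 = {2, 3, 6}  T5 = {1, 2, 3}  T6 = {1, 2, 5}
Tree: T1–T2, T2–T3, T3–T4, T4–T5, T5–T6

Yes; width 2.

Every vertex of G appears in some bag (union = {0, 1, 2, 3, 4, 5, 6, 7}); every edge is covered by a bag; and for each vertex v the set of bags containing v is connected in the bag tree. The decomposition is therefore valid. The largest bag has 3 vertices, so the width is 2.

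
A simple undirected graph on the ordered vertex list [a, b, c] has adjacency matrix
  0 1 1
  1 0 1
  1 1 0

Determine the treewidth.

2

A width-2 tree decomposition is:
Bags: B1 = {a, b, c}
Tree: (single bag)
With just one bag of size 3, the width is 3 − 1 = 2, so tw(G) ≤ 2. On the other hand G contains the 3-clique {a, b, c}. A clique must lie in a single bag of any decomposition, so no decomposition can have width below 2. Combining the bounds, tw(G) = 2.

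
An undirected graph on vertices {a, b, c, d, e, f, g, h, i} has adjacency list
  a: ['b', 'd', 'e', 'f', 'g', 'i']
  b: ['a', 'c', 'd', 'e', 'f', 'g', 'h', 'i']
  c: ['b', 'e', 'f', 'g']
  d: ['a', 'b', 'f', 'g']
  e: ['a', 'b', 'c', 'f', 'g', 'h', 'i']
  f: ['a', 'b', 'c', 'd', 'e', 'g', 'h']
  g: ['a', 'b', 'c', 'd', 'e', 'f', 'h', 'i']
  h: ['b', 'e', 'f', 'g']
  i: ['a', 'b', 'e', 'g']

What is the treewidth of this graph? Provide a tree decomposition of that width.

Every bag has size at most 5, so the width is 5 − 1 = 4 and tw(G) ≤ 4. Conversely, {a, b, d, f, g} is a clique of size 5, and the vertices of any clique must share a bag in every tree decomposition; so some bag has ≥ 5 vertices and tw(G) ≥ 4. Hence tw(G) = 4 exactly.

Treewidth 4.
Bags: B1 = {b, e, f, g, h}  B2 = {a, b, e, f, g}  B3 = {b, c, e, f, g}  B4 = {a, b, d, f, g}  B5 = {a, b, e, g, i}
Tree: B1–B2, B2–B3, B2–B4, B2–B5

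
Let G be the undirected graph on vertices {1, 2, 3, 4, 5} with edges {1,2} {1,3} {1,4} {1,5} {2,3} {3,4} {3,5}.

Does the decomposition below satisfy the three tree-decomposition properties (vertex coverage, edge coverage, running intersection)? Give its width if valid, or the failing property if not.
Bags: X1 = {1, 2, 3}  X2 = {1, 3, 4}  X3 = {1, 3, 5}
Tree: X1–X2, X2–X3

Vertex coverage: the bags together contain {1, 2, 3, 4, 5}, the full vertex set. Edge coverage: each edge of G has both endpoints in at least one bag. Running intersection: for every vertex, the bags containing it form a connected subtree. All three properties hold, so this is a valid tree decomposition of width max|bag| − 1 = 2, and hence tw(G) ≤ 2.

Yes; width 2.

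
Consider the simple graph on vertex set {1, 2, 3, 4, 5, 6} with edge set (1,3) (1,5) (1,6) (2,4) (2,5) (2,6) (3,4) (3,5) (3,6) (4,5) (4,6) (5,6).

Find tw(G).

A width-3 tree decomposition is:
Bags: B1 = {3, 4, 5, 6}  B2 = {1, 3, 5, 6}  B3 = {2, 4, 5, 6}
Tree: B1–B2, B1–B3
Every bag has size at most 4, so the width is 4 − 1 = 3 and tw(G) ≤ 3. Conversely, {2, 4, 5, 6} is a clique of size 4, and the vertices of any clique must share a bag in every tree decomposition; so some bag has ≥ 4 vertices and tw(G) ≥ 3. Combining the bounds, tw(G) = 3.

3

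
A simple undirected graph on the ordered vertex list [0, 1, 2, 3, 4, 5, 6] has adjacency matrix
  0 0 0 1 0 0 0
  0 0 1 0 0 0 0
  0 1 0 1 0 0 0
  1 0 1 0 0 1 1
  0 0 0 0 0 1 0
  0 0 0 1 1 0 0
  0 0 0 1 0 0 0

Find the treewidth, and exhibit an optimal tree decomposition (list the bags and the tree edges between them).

Treewidth 1.
One optimal decomposition is:
Bags: B1 = {3, 6}  B2 = {2, 3}  B3 = {3, 5}  B4 = {1, 2}  B5 = {0, 3}  B6 = {4, 5}
Tree: B1–B2, B2–B3, B2–B4, B1–B5, B3–B6

The largest bag has 2 vertices, giving width 1; this decomposition certifies tw(G) ≤ 1. G has an edge, so its treewidth is at least 1. Hence tw(G) = 1 exactly.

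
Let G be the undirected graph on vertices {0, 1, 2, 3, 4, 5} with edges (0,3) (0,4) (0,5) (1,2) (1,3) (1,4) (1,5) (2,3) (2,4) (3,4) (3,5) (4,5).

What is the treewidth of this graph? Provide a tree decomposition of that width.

Each bag holds 4 vertices, so the decomposition has width 3, which upper-bounds the treewidth. On the other hand G contains the 4-clique {0, 3, 4, 5}. A clique must lie in a single bag of any decomposition, so no decomposition can have width below 3. Hence tw(G) = 3 exactly.

Treewidth 3.
One optimal decomposition is:
Bags: B1 = {0, 3, 4, 5}  B2 = {1, 3, 4, 5}  B3 = {1, 2, 3, 4}
Tree: B1–B2, B2–B3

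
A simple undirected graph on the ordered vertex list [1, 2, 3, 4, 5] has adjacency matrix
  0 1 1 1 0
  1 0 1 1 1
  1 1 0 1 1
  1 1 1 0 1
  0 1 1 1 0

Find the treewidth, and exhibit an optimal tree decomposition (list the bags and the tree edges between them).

Treewidth 3.
One optimal decomposition is:
Bags: B1 = {1, 2, 3, 4}  B2 = {2, 3, 4, 5}
Tree: B1–B2

Every bag has size at most 4, so the width is 4 − 1 = 3 and tw(G) ≤ 3. For the lower bound, the 4 vertices {1, 2, 3, 4} are pairwise adjacent, and any tree decomposition puts a clique entirely inside one bag — forcing width ≥ 3. Hence tw(G) = 3 exactly.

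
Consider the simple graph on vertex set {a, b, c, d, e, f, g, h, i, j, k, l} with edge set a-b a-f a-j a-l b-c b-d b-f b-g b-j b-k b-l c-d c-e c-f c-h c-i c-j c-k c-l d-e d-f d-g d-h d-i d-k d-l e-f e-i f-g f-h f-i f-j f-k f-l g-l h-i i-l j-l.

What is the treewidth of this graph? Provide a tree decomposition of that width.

Treewidth 4.
One such decomposition:
Bags: B1 = {c, d, f, i, l}  B2 = {c, d, f, h, i}  B3 = {b, c, d, f, l}  B4 = {c, d, e, f, i}  B5 = {b, c, f, j, l}  B6 = {b, c, d, f, k}  B7 = {b, d, f, g, l}  B8 = {a, b, f, j, l}
Tree: B1–B2, B1–B3, B1–B4, B3–B5, B3–B6, B3–B7, B5–B8

Each bag holds 5 vertices, so the decomposition has width 4, which upper-bounds the treewidth. For the lower bound, the 5 vertices {b, d, f, g, l} are pairwise adjacent, and any tree decomposition puts a clique entirely inside one bag — forcing width ≥ 4. Combining the bounds, tw(G) = 4.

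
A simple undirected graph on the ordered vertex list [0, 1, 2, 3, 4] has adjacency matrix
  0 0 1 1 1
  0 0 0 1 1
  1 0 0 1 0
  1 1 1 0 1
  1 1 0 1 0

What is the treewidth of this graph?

A width-2 tree decomposition is:
Bags: B1 = {0, 3, 4}  B2 = {1, 3, 4}  B3 = {0, 2, 3}
Tree: B1–B2, B1–B3
Every bag has size at most 3, so the width is 3 − 1 = 2 and tw(G) ≤ 2. For the lower bound, the 3 vertices {0, 2, 3} are pairwise adjacent, and any tree decomposition puts a clique entirely inside one bag — forcing width ≥ 2. Hence tw(G) = 2 exactly.

2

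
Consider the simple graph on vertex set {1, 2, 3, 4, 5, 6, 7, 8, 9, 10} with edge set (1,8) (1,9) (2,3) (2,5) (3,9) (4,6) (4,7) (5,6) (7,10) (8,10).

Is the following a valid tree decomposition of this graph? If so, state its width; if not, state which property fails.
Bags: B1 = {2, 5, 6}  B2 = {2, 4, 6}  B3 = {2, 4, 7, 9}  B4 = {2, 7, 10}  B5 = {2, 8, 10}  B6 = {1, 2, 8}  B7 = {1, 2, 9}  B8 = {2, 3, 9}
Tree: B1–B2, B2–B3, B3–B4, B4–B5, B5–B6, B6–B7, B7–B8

A tree decomposition must satisfy three properties: every vertex lies in some bag; for every edge, both endpoints lie together in some bag; and for every vertex, the bags containing it form a connected subtree. Here bags containing vertex 9 are not connected in the tree, so the decomposition is invalid.

No — bags containing vertex 9 are not connected in the tree.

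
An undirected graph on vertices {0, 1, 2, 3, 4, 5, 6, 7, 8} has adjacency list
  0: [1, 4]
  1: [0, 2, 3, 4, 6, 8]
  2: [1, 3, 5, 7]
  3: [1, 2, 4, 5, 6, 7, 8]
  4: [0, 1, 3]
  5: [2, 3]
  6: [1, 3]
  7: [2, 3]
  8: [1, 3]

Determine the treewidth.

A width-2 tree decomposition is:
Bags: B1 = {2, 3, 7}  B2 = {1, 2, 3}  B3 = {1, 3, 8}  B4 = {1, 3, 4}  B5 = {1, 3, 6}  B6 = {2, 3, 5}  B7 = {0, 1, 4}
Tree: B1–B2, B2–B3, B2–B4, B4–B5, B1–B6, B4–B7
Each bag holds 3 vertices, so the decomposition has width 2, which upper-bounds the treewidth. On the other hand G contains the 3-clique {0, 1, 4}. A clique must lie in a single bag of any decomposition, so no decomposition can have width below 2. Combining the bounds, tw(G) = 2.

2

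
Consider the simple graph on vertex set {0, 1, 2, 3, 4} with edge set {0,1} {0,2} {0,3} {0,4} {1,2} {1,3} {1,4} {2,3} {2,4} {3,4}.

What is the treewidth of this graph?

A width-4 tree decomposition is:
Bags: B1 = {0, 1, 2, 3, 4}
Tree: (single bag)
With just one bag of size 5, the width is 5 − 1 = 4, so tw(G) ≤ 4. For the lower bound, the 5 vertices {0, 1, 2, 3, 4} are pairwise adjacent, and any tree decomposition puts a clique entirely inside one bag — forcing width ≥ 4. Hence tw(G) = 4 exactly.

4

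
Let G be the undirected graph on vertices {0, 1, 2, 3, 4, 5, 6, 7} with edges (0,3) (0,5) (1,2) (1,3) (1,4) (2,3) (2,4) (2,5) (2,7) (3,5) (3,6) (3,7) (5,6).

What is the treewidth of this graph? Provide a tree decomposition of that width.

The largest bag has 3 vertices, giving width 2; this decomposition certifies tw(G) ≤ 2. Conversely, {0, 3, 5} is a clique of size 3, and the vertices of any clique must share a bag in every tree decomposition; so some bag has ≥ 3 vertices and tw(G) ≥ 2. Hence tw(G) = 2 exactly.

Treewidth 2.
Bags: B1 = {2, 3, 5}  B2 = {1, 2, 3}  B3 = {2, 3, 7}  B4 = {3, 5, 6}  B5 = {1, 2, 4}  B6 = {0, 3, 5}
Tree: B1–B2, B2–B3, B1–B4, B2–B5, B4–B6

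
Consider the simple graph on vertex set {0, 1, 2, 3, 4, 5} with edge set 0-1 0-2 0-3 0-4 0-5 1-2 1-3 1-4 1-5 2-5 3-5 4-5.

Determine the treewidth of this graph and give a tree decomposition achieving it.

Every bag has size at most 4, so the width is 4 − 1 = 3 and tw(G) ≤ 3. For the lower bound, the 4 vertices {0, 1, 2, 5} are pairwise adjacent, and any tree decomposition puts a clique entirely inside one bag — forcing width ≥ 3. The upper and lower bounds meet at 3, so that is the treewidth.

Treewidth 3.
One optimal decomposition is:
Bags: B1 = {0, 1, 3, 5}  B2 = {0, 1, 2, 5}  B3 = {0, 1, 4, 5}
Tree: B1–B2, B2–B3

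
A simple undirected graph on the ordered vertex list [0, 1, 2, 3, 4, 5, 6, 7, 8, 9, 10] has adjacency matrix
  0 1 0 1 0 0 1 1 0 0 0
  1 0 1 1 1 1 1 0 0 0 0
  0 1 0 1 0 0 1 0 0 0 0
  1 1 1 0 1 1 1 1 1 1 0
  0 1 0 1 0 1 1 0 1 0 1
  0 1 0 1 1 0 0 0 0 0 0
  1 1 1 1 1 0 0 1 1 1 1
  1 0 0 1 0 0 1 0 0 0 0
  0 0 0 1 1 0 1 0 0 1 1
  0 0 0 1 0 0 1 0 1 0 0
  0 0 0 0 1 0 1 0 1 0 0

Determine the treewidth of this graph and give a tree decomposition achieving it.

Each bag holds 4 vertices, so the decomposition has width 3, which upper-bounds the treewidth. For the lower bound, the 4 vertices {4, 6, 8, 10} are pairwise adjacent, and any tree decomposition puts a clique entirely inside one bag — forcing width ≥ 3. Combining the bounds, tw(G) = 3.

Treewidth 3.
Bags: B1 = {1, 3, 4, 6}  B2 = {0, 1, 3, 6}  B3 = {3, 4, 6, 8}  B4 = {0, 3, 6, 7}  B5 = {1, 3, 4, 5}  B6 = {4, 6, 8, 10}  B7 = {1, 2, 3, 6}  B8 = {3, 6, 8, 9}
Tree: B1–B2, B1–B3, B2–B4, B1–B5, B3–B6, B2–B7, B3–B8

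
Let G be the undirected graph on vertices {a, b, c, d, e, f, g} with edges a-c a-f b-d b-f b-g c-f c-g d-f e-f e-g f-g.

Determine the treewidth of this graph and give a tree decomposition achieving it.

Each bag holds 3 vertices, so the decomposition has width 2, which upper-bounds the treewidth. On the other hand G contains the 3-clique {b, d, f}. A clique must lie in a single bag of any decomposition, so no decomposition can have width below 2. Combining the bounds, tw(G) = 2.

Treewidth 2.
Bags: B1 = {a, c, f}  B2 = {c, f, g}  B3 = {e, f, g}  B4 = {b, f, g}  B5 = {b, d, f}
Tree: B1–B2, B2–B3, B2–B4, B4–B5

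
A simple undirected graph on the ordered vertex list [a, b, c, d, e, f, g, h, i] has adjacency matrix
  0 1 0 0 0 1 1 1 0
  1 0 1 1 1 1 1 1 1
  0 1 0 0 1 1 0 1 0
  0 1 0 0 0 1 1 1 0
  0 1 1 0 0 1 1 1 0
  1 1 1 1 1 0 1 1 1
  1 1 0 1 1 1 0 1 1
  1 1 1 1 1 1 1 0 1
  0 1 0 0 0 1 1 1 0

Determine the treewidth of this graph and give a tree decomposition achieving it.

Treewidth 4.
Bags: B1 = {b, c, e, f, h}  B2 = {b, e, f, g, h}  B3 = {a, b, f, g, h}  B4 = {b, d, f, g, h}  B5 = {b, f, g, h, i}
Tree: B1–B2, B2–B3, B2–B4, B4–B5

Every bag has size at most 5, so the width is 5 − 1 = 4 and tw(G) ≤ 4. Conversely, {b, d, f, g, h} is a clique of size 5, and the vertices of any clique must share a bag in every tree decomposition; so some bag has ≥ 5 vertices and tw(G) ≥ 4. Hence tw(G) = 4 exactly.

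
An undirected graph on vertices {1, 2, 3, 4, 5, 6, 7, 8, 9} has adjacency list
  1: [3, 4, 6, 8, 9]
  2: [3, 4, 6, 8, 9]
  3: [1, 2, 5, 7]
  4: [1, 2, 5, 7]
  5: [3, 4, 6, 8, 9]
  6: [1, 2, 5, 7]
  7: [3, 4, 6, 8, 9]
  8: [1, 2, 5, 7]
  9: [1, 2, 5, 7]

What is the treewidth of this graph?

4

A width-4 tree decomposition is:
Bags: B1 = {1, 2, 5, 6, 7}  B2 = {1, 2, 3, 5, 7}  B3 = {1, 2, 5, 7, 8}  B4 = {1, 2, 5, 7, 9}  B5 = {1, 2, 4, 5, 7}
Tree: B1–B2, B2–B3, B3–B4, B4–B5
Each bag holds 5 vertices, so the decomposition has width 4, which upper-bounds the treewidth. For the lower bound: the 5 vertex sets {2,6}, {3,5}, {1,8}, {7}, {9} are disjoint, each induces a connected subgraph, and every pair is joined by at least one edge of G. Contracting each set to a single vertex therefore yields K_{5} as a minor, and since treewidth is minor-monotone, tw(G) ≥ tw(K_{5}) = 4. The upper and lower bounds meet at 4, so that is the treewidth.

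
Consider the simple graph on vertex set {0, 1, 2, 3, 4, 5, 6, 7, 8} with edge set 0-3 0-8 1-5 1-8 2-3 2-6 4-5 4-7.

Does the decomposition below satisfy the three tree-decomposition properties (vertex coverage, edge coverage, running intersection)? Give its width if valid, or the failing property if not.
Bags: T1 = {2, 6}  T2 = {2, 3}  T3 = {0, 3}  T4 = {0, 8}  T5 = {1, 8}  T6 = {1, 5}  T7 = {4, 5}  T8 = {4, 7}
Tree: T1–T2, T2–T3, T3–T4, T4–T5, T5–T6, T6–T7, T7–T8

Checking the three conditions: (i) the bags cover all of {0, 1, 2, 3, 4, 5, 6, 7, 8}; (ii) for each edge, some bag contains both endpoints; (iii) the bags containing any fixed vertex form a subtree. All hold, so the decomposition is valid with width 2 − 1 = 1.

Yes; width 1.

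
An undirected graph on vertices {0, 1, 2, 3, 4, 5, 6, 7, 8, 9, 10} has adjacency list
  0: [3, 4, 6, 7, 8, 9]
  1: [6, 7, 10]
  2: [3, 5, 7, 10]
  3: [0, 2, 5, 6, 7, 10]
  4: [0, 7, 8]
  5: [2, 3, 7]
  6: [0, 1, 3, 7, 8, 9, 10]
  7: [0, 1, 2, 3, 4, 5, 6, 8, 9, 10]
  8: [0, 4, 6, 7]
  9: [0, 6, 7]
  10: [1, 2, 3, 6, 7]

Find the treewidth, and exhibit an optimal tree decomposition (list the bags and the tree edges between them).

Every bag has size at most 4, so the width is 4 − 1 = 3 and tw(G) ≤ 3. On the other hand G contains the 4-clique {2, 3, 7, 10}. A clique must lie in a single bag of any decomposition, so no decomposition can have width below 3. The upper and lower bounds meet at 3, so that is the treewidth.

Treewidth 3.
One such decomposition:
Bags: B1 = {3, 6, 7, 10}  B2 = {2, 3, 7, 10}  B3 = {0, 3, 6, 7}  B4 = {0, 6, 7, 8}  B5 = {2, 3, 5, 7}  B6 = {0, 4, 7, 8}  B7 = {1, 6, 7, 10}  B8 = {0, 6, 7, 9}
Tree: B1–B2, B1–B3, B3–B4, B2–B5, B4–B6, B1–B7, B3–B8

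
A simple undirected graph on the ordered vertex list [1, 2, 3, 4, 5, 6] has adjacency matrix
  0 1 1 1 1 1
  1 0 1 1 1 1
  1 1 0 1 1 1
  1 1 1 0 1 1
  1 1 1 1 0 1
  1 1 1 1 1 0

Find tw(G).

5

A width-5 tree decomposition is:
Bags: B1 = {1, 2, 3, 4, 5, 6}
Tree: (single bag)
A single bag containing all 6 vertices is trivially a valid decomposition of width 5. On the other hand G contains the 6-clique {1, 2, 3, 4, 5, 6}. A clique must lie in a single bag of any decomposition, so no decomposition can have width below 5. Therefore the treewidth is 5.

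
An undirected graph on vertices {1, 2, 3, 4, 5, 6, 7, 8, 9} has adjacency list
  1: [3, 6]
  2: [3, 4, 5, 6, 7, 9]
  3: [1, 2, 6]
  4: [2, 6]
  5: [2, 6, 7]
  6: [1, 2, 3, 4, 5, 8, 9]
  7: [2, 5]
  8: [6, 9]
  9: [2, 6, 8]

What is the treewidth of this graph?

A width-2 tree decomposition is:
Bags: B1 = {2, 5, 7}  B2 = {2, 5, 6}  B3 = {2, 4, 6}  B4 = {2, 3, 6}  B5 = {2, 6, 9}  B6 = {6, 8, 9}  B7 = {1, 3, 6}
Tree: B1–B2, B2–B3, B3–B4, B4–B5, B5–B6, B4–B7
Each bag holds 3 vertices, so the decomposition has width 2, which upper-bounds the treewidth. Conversely, {6, 8, 9} is a clique of size 3, and the vertices of any clique must share a bag in every tree decomposition; so some bag has ≥ 3 vertices and tw(G) ≥ 2. Combining the bounds, tw(G) = 2.

2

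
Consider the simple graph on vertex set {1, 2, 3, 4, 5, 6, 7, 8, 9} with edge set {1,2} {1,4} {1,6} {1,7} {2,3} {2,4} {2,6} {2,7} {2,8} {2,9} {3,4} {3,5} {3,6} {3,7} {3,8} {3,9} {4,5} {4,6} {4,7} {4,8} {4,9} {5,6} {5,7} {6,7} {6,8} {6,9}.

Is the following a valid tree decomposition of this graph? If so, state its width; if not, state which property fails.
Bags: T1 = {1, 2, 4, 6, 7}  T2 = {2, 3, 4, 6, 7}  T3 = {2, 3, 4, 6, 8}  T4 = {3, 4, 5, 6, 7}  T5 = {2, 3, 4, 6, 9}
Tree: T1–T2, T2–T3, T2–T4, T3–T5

Yes; width 4.

Vertex coverage: the bags together contain {1, 2, 3, 4, 5, 6, 7, 8, 9}, the full vertex set. Edge coverage: each edge of G has both endpoints in at least one bag. Running intersection: for every vertex, the bags containing it form a connected subtree. All three properties hold, so this is a valid tree decomposition of width max|bag| − 1 = 4, and hence tw(G) ≤ 4.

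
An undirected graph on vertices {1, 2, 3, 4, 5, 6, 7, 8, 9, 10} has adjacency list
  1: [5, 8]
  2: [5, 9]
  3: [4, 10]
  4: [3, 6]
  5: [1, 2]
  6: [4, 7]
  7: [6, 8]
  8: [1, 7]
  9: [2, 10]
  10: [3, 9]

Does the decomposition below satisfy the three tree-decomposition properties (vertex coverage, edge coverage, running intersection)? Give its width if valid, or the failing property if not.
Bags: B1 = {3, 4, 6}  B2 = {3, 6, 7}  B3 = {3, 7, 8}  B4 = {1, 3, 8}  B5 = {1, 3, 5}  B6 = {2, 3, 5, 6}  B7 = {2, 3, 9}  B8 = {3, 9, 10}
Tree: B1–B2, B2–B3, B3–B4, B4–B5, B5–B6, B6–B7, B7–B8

A tree decomposition must satisfy three properties: every vertex lies in some bag; for every edge, both endpoints lie together in some bag; and for every vertex, the bags containing it form a connected subtree. Here bags containing vertex 6 are not connected in the tree, so the decomposition is invalid.

No — bags containing vertex 6 are not connected in the tree.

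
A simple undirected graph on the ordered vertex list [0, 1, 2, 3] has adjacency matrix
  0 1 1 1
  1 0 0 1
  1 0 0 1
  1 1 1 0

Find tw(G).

2

A width-2 tree decomposition is:
Bags: B1 = {0, 2, 3}  B2 = {0, 1, 3}
Tree: B1–B2
Every bag has size at most 3, so the width is 3 − 1 = 2 and tw(G) ≤ 2. Conversely, {0, 1, 3} is a clique of size 3, and the vertices of any clique must share a bag in every tree decomposition; so some bag has ≥ 3 vertices and tw(G) ≥ 2. The upper and lower bounds meet at 2, so that is the treewidth.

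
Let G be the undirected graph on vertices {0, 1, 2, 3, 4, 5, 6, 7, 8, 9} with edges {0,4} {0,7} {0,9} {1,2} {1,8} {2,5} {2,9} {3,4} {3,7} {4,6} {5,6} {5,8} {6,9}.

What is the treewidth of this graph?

A width-2 tree decomposition is:
Bags: B1 = {3, 4, 7}  B2 = {0, 4, 7}  B3 = {0, 4, 6}  B4 = {0, 6, 9}  B5 = {5, 6, 9}  B6 = {2, 5, 9}  B7 = {2, 5, 8}  B8 = {1, 2, 8}
Tree: B1–B2, B2–B3, B3–B4, B4–B5, B5–B6, B6–B7, B7–B8
The largest bag has 3 vertices, giving width 2; this decomposition certifies tw(G) ≤ 2. For the lower bound, G contains the cycle 3–7–0–4–3, so G is not a forest; only forests have treewidth ≤ 1, hence tw(G) ≥ 2. The upper and lower bounds meet at 2, so that is the treewidth.

2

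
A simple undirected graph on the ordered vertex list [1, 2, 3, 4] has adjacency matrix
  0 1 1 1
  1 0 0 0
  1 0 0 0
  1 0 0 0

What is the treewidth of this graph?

A width-1 tree decomposition is:
Bags: B1 = {1, 4}  B2 = {1, 3}  B3 = {1, 2}
Tree: B1–B2, B1–B3
Every bag has size at most 2, so the width is 2 − 1 = 1 and tw(G) ≤ 1. Since G has at least one edge (e.g. 1–4), it is not an edgeless graph, so tw(G) ≥ 1. Hence tw(G) = 1 exactly.

1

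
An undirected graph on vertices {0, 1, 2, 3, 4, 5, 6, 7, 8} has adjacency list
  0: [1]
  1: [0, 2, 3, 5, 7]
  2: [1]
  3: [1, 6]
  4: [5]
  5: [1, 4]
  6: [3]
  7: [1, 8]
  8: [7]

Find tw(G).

A width-1 tree decomposition is:
Bags: B1 = {1, 7}  B2 = {1, 5}  B3 = {4, 5}  B4 = {1, 2}  B5 = {0, 1}  B6 = {1, 3}  B7 = {3, 6}  B8 = {7, 8}
Tree: B1–B2, B2–B3, B1–B4, B1–B5, B2–B6, B6–B7, B1–B8
The largest bag has 2 vertices, giving width 1; this decomposition certifies tw(G) ≤ 1. Since G has at least one edge (e.g. 7–1), it is not an edgeless graph, so tw(G) ≥ 1. Therefore the treewidth is 1.

1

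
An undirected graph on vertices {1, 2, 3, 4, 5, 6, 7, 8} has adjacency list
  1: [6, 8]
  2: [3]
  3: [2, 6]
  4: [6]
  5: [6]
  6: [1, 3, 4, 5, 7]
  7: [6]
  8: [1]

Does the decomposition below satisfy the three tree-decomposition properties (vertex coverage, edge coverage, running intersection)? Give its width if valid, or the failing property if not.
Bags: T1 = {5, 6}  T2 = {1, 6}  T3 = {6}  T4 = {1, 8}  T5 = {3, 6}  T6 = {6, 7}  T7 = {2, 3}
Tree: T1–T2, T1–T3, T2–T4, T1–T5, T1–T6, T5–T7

No — vertex 4 appears in no bag.

A tree decomposition must satisfy three properties: every vertex lies in some bag; for every edge, both endpoints lie together in some bag; and for every vertex, the bags containing it form a connected subtree. Here vertex 4 appears in no bag, so the decomposition is invalid.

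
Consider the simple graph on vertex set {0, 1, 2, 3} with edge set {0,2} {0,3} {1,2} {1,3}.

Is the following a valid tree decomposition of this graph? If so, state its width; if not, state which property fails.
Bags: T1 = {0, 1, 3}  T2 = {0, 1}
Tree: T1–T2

No — vertex 2 appears in no bag.

A tree decomposition must satisfy three properties: every vertex lies in some bag; for every edge, both endpoints lie together in some bag; and for every vertex, the bags containing it form a connected subtree. Here vertex 2 appears in no bag, so the decomposition is invalid.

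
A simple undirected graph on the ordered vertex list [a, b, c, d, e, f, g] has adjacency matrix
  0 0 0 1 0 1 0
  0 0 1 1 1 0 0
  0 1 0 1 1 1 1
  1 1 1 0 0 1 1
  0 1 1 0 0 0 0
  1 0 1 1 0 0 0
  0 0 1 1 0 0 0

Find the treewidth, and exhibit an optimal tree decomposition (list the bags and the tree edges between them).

Each bag holds 3 vertices, so the decomposition has width 2, which upper-bounds the treewidth. Conversely, {c, d, g} is a clique of size 3, and the vertices of any clique must share a bag in every tree decomposition; so some bag has ≥ 3 vertices and tw(G) ≥ 2. The upper and lower bounds meet at 2, so that is the treewidth.

Treewidth 2.
One such decomposition:
Bags: B1 = {b, c, e}  B2 = {b, c, d}  B3 = {c, d, f}  B4 = {c, d, g}  B5 = {a, d, f}
Tree: B1–B2, B2–B3, B2–B4, B3–B5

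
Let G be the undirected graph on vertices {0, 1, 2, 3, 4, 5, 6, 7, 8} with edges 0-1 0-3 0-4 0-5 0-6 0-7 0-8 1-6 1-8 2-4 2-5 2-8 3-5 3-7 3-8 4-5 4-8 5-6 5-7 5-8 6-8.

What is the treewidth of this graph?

3

A width-3 tree decomposition is:
Bags: B1 = {2, 4, 5, 8}  B2 = {0, 4, 5, 8}  B3 = {0, 3, 5, 8}  B4 = {0, 5, 6, 8}  B5 = {0, 1, 6, 8}  B6 = {0, 3, 5, 7}
Tree: B1–B2, B2–B3, B3–B4, B4–B5, B3–B6
The largest bag has 4 vertices, giving width 3; this decomposition certifies tw(G) ≤ 3. For the lower bound, the 4 vertices {0, 1, 6, 8} are pairwise adjacent, and any tree decomposition puts a clique entirely inside one bag — forcing width ≥ 3. Combining the bounds, tw(G) = 3.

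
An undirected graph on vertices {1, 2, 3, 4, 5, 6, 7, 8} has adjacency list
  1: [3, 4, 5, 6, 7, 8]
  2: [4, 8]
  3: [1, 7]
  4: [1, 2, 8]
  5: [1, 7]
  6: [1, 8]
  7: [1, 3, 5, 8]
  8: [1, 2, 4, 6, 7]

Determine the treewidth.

2

A width-2 tree decomposition is:
Bags: B1 = {1, 4, 8}  B2 = {1, 7, 8}  B3 = {1, 5, 7}  B4 = {1, 3, 7}  B5 = {1, 6, 8}  B6 = {2, 4, 8}
Tree: B1–B2, B2–B3, B3–B4, B2–B5, B1–B6
Each bag holds 3 vertices, so the decomposition has width 2, which upper-bounds the treewidth. For the lower bound, the 3 vertices {1, 4, 8} are pairwise adjacent, and any tree decomposition puts a clique entirely inside one bag — forcing width ≥ 2. The upper and lower bounds meet at 2, so that is the treewidth.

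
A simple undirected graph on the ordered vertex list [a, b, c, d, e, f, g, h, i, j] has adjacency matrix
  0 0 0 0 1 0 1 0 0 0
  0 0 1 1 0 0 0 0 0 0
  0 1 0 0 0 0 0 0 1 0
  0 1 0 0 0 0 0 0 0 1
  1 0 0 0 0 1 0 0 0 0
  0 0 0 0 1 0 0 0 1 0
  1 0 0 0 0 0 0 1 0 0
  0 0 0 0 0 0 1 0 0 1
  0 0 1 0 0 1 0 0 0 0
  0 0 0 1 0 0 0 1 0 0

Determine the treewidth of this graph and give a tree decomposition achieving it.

The largest bag has 3 vertices, giving width 2; this decomposition certifies tw(G) ≤ 2. For the lower bound, G contains the cycle a–g–h–j–d–b–c–i–f–e–a, so G is not a forest; only forests have treewidth ≤ 1, hence tw(G) ≥ 2. Therefore the treewidth is 2.

Treewidth 2.
One optimal decomposition is:
Bags: B1 = {a, g, h}  B2 = {a, h, j}  B3 = {a, d, j}  B4 = {a, b, d}  B5 = {a, b, c}  B6 = {a, c, i}  B7 = {a, f, i}  B8 = {a, e, f}
Tree: B1–B2, B2–B3, B3–B4, B4–B5, B5–B6, B6–B7, B7–B8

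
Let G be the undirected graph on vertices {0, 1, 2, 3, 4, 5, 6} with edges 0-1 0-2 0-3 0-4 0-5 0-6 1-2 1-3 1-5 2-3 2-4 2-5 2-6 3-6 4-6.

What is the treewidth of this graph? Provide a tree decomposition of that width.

Treewidth 3.
One optimal decomposition is:
Bags: B1 = {0, 2, 4, 6}  B2 = {0, 2, 3, 6}  B3 = {0, 1, 2, 3}  B4 = {0, 1, 2, 5}
Tree: B1–B2, B2–B3, B3–B4

Every bag has size at most 4, so the width is 4 − 1 = 3 and tw(G) ≤ 3. On the other hand G contains the 4-clique {0, 1, 2, 3}. A clique must lie in a single bag of any decomposition, so no decomposition can have width below 3. The upper and lower bounds meet at 3, so that is the treewidth.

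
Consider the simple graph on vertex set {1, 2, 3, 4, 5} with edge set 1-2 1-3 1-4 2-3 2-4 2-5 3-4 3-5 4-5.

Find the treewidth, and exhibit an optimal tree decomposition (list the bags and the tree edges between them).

Treewidth 3.
Bags: B1 = {2, 3, 4, 5}  B2 = {1, 2, 3, 4}
Tree: B1–B2

Every bag has size at most 4, so the width is 4 − 1 = 3 and tw(G) ≤ 3. Conversely, {1, 2, 3, 4} is a clique of size 4, and the vertices of any clique must share a bag in every tree decomposition; so some bag has ≥ 4 vertices and tw(G) ≥ 3. Therefore the treewidth is 3.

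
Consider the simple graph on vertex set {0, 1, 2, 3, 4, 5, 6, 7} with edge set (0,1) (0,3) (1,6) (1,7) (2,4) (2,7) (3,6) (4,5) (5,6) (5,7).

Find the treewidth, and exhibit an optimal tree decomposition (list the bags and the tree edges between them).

The largest bag has 3 vertices, giving width 2; this decomposition certifies tw(G) ≤ 2. Since 4–2–7–5–4 is a cycle in G, G is not acyclic. Forests are exactly the graphs of treewidth ≤ 1, so tw(G) ≥ 2. Therefore the treewidth is 2.

Treewidth 2.
One optimal decomposition is:
Bags: B1 = {2, 4, 5}  B2 = {2, 5, 7}  B3 = {5, 6, 7}  B4 = {1, 6, 7}  B5 = {1, 3, 6}  B6 = {0, 1, 3}
Tree: B1–B2, B2–B3, B3–B4, B4–B5, B5–B6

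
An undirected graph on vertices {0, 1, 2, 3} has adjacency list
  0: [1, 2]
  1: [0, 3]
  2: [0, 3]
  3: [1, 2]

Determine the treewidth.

A width-2 tree decomposition is:
Bags: B1 = {0, 1, 2}  B2 = {1, 2, 3}
Tree: B1–B2
Every bag has size at most 3, so the width is 3 − 1 = 2 and tw(G) ≤ 2. The edges 1–0–2–3–1 form a cycle, so G is not a tree and its treewidth is at least 2. Combining the bounds, tw(G) = 2.

2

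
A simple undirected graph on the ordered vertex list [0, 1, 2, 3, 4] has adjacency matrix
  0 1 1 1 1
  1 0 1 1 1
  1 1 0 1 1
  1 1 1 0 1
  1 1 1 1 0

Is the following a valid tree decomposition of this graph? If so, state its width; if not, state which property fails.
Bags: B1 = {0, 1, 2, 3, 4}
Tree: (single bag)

Vertex coverage: the bags together contain {0, 1, 2, 3, 4}, the full vertex set. Edge coverage: each edge of G has both endpoints in at least one bag. Running intersection: for every vertex, the bags containing it form a connected subtree. All three properties hold, so this is a valid tree decomposition of width max|bag| − 1 = 4, and hence tw(G) ≤ 4.

Yes; width 4.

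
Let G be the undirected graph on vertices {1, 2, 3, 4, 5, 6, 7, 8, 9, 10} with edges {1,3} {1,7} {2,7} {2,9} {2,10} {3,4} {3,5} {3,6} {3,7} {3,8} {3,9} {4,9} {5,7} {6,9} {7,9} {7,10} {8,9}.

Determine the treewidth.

A width-2 tree decomposition is:
Bags: B1 = {3, 4, 9}  B2 = {3, 6, 9}  B3 = {3, 7, 9}  B4 = {2, 7, 9}  B5 = {2, 7, 10}  B6 = {3, 8, 9}  B7 = {3, 5, 7}  B8 = {1, 3, 7}
Tree: B1–B2, B1–B3, B3–B4, B4–B5, B1–B6, B3–B7, B3–B8
Each bag holds 3 vertices, so the decomposition has width 2, which upper-bounds the treewidth. Conversely, {2, 7, 10} is a clique of size 3, and the vertices of any clique must share a bag in every tree decomposition; so some bag has ≥ 3 vertices and tw(G) ≥ 2. Therefore the treewidth is 2.

2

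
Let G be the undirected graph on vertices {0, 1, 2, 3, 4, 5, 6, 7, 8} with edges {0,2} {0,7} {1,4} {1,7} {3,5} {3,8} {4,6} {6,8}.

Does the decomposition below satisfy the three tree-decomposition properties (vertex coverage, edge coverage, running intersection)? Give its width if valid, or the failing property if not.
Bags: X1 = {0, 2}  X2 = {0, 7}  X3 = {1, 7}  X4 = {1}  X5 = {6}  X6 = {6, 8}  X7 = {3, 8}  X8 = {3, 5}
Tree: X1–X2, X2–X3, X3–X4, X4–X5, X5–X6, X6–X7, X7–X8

No — vertex 4 appears in no bag.

A tree decomposition must satisfy three properties: every vertex lies in some bag; for every edge, both endpoints lie together in some bag; and for every vertex, the bags containing it form a connected subtree. Here vertex 4 appears in no bag, so the decomposition is invalid.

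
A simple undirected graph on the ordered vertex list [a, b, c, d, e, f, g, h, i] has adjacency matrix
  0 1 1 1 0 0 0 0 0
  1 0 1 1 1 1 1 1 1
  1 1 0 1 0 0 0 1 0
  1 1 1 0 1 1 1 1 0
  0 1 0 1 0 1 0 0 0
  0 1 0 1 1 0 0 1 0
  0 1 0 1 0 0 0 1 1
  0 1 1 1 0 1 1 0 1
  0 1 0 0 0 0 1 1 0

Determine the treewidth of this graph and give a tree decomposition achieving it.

Each bag holds 4 vertices, so the decomposition has width 3, which upper-bounds the treewidth. On the other hand G contains the 4-clique {b, d, e, f}. A clique must lie in a single bag of any decomposition, so no decomposition can have width below 3. The upper and lower bounds meet at 3, so that is the treewidth.

Treewidth 3.
One such decomposition:
Bags: B1 = {b, d, g, h}  B2 = {b, g, h, i}  B3 = {b, d, f, h}  B4 = {b, c, d, h}  B5 = {b, d, e, f}  B6 = {a, b, c, d}
Tree: B1–B2, B1–B3, B3–B4, B3–B5, B4–B6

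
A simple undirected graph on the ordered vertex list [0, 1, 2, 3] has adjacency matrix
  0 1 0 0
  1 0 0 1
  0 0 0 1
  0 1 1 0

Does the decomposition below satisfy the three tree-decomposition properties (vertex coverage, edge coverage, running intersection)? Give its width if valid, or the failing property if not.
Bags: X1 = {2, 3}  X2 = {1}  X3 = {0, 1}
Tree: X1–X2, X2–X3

No — edge (3,1) lies in no bag.

A tree decomposition must satisfy three properties: every vertex lies in some bag; for every edge, both endpoints lie together in some bag; and for every vertex, the bags containing it form a connected subtree. Here edge (3,1) lies in no bag, so the decomposition is invalid.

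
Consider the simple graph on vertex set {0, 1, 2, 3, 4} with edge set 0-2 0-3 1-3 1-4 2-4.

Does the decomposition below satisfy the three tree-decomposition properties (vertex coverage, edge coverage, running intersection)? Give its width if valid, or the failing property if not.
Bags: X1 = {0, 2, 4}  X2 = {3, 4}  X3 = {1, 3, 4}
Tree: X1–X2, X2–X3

A tree decomposition must satisfy three properties: every vertex lies in some bag; for every edge, both endpoints lie together in some bag; and for every vertex, the bags containing it form a connected subtree. Here edge (0,3) lies in no bag, so the decomposition is invalid.

No — edge (0,3) lies in no bag.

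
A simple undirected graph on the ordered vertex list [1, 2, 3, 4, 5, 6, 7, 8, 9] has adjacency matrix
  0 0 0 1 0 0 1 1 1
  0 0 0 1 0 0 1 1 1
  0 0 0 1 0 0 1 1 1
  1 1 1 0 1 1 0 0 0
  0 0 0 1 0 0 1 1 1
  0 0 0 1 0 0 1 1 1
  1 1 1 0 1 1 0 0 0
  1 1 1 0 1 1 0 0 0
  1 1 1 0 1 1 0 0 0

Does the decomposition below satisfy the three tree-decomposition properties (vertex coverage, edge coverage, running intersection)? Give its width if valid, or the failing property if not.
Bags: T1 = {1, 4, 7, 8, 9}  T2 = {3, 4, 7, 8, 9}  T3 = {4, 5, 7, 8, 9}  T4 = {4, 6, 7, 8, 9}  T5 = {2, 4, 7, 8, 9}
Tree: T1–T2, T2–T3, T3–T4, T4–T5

Vertex coverage: the bags together contain {1, 2, 3, 4, 5, 6, 7, 8, 9}, the full vertex set. Edge coverage: each edge of G has both endpoints in at least one bag. Running intersection: for every vertex, the bags containing it form a connected subtree. All three properties hold, so this is a valid tree decomposition of width max|bag| − 1 = 4, and hence tw(G) ≤ 4.

Yes; width 4.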